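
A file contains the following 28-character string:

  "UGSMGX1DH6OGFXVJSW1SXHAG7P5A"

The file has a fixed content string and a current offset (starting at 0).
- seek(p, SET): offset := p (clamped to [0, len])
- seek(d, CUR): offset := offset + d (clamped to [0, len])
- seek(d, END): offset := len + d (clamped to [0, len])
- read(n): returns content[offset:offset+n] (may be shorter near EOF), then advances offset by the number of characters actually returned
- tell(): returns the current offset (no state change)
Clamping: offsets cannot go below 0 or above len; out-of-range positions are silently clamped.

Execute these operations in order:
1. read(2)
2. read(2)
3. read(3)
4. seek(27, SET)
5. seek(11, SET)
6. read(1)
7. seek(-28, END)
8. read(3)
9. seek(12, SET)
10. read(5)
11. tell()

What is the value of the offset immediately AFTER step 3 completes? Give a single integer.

Answer: 7

Derivation:
After 1 (read(2)): returned 'UG', offset=2
After 2 (read(2)): returned 'SM', offset=4
After 3 (read(3)): returned 'GX1', offset=7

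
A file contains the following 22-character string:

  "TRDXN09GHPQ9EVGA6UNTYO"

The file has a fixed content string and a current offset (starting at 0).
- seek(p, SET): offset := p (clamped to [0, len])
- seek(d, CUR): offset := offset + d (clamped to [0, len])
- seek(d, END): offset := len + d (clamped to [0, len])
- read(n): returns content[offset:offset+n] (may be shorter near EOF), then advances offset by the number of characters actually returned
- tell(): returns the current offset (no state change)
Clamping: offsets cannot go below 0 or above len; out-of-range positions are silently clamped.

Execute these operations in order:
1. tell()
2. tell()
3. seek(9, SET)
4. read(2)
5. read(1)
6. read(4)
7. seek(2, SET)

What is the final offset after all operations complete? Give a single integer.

Answer: 2

Derivation:
After 1 (tell()): offset=0
After 2 (tell()): offset=0
After 3 (seek(9, SET)): offset=9
After 4 (read(2)): returned 'PQ', offset=11
After 5 (read(1)): returned '9', offset=12
After 6 (read(4)): returned 'EVGA', offset=16
After 7 (seek(2, SET)): offset=2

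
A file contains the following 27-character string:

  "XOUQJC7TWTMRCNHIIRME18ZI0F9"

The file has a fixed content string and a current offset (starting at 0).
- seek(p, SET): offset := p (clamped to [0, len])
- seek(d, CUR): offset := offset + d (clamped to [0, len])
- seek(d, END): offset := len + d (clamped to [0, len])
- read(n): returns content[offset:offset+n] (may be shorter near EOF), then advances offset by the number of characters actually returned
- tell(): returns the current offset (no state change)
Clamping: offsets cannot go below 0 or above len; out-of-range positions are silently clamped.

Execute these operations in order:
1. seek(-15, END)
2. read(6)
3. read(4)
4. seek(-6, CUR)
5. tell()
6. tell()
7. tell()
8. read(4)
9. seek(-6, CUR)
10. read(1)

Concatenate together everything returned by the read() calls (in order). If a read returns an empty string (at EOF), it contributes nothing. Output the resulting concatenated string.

Answer: CNHIIRME18IRMEH

Derivation:
After 1 (seek(-15, END)): offset=12
After 2 (read(6)): returned 'CNHIIR', offset=18
After 3 (read(4)): returned 'ME18', offset=22
After 4 (seek(-6, CUR)): offset=16
After 5 (tell()): offset=16
After 6 (tell()): offset=16
After 7 (tell()): offset=16
After 8 (read(4)): returned 'IRME', offset=20
After 9 (seek(-6, CUR)): offset=14
After 10 (read(1)): returned 'H', offset=15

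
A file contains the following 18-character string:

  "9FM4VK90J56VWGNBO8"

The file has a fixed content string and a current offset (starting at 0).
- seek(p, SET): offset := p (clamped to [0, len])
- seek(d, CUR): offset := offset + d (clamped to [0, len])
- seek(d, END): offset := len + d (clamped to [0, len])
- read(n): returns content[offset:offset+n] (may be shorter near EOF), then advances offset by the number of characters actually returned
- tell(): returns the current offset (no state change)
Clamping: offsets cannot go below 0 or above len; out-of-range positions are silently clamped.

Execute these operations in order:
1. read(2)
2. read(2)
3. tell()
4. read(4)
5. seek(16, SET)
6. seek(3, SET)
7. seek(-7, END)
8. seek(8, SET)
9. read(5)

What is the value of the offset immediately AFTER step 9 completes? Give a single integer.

After 1 (read(2)): returned '9F', offset=2
After 2 (read(2)): returned 'M4', offset=4
After 3 (tell()): offset=4
After 4 (read(4)): returned 'VK90', offset=8
After 5 (seek(16, SET)): offset=16
After 6 (seek(3, SET)): offset=3
After 7 (seek(-7, END)): offset=11
After 8 (seek(8, SET)): offset=8
After 9 (read(5)): returned 'J56VW', offset=13

Answer: 13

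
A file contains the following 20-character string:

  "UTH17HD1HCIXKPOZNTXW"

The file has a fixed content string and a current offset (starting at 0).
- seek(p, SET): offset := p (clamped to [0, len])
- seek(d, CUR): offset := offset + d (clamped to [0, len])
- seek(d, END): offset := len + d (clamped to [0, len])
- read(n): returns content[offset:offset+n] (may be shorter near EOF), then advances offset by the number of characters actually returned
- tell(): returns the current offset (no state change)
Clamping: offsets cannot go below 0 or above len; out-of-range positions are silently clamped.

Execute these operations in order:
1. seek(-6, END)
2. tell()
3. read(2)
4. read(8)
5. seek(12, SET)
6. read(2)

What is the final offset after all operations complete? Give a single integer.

After 1 (seek(-6, END)): offset=14
After 2 (tell()): offset=14
After 3 (read(2)): returned 'OZ', offset=16
After 4 (read(8)): returned 'NTXW', offset=20
After 5 (seek(12, SET)): offset=12
After 6 (read(2)): returned 'KP', offset=14

Answer: 14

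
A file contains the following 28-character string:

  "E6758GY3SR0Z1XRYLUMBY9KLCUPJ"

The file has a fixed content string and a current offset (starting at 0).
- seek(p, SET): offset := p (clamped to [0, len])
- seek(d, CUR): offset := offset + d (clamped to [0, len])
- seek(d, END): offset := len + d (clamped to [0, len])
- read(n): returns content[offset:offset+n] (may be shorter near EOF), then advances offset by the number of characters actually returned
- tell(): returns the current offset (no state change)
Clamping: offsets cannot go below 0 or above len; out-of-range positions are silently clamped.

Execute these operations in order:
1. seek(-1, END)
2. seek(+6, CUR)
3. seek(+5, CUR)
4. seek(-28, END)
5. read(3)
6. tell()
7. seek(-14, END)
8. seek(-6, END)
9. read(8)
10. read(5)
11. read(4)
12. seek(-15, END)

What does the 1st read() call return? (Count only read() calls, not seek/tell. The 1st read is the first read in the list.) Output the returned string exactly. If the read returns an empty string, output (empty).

After 1 (seek(-1, END)): offset=27
After 2 (seek(+6, CUR)): offset=28
After 3 (seek(+5, CUR)): offset=28
After 4 (seek(-28, END)): offset=0
After 5 (read(3)): returned 'E67', offset=3
After 6 (tell()): offset=3
After 7 (seek(-14, END)): offset=14
After 8 (seek(-6, END)): offset=22
After 9 (read(8)): returned 'KLCUPJ', offset=28
After 10 (read(5)): returned '', offset=28
After 11 (read(4)): returned '', offset=28
After 12 (seek(-15, END)): offset=13

Answer: E67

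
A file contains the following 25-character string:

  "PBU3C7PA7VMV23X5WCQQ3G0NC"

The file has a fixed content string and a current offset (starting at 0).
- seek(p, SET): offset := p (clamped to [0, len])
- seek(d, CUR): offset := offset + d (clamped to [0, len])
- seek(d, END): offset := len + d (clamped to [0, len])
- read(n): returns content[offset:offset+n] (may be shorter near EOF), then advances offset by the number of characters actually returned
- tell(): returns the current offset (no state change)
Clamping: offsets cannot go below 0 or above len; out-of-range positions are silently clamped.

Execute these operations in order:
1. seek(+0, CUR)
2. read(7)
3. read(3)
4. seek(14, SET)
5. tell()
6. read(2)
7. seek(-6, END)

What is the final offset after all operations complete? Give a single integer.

After 1 (seek(+0, CUR)): offset=0
After 2 (read(7)): returned 'PBU3C7P', offset=7
After 3 (read(3)): returned 'A7V', offset=10
After 4 (seek(14, SET)): offset=14
After 5 (tell()): offset=14
After 6 (read(2)): returned 'X5', offset=16
After 7 (seek(-6, END)): offset=19

Answer: 19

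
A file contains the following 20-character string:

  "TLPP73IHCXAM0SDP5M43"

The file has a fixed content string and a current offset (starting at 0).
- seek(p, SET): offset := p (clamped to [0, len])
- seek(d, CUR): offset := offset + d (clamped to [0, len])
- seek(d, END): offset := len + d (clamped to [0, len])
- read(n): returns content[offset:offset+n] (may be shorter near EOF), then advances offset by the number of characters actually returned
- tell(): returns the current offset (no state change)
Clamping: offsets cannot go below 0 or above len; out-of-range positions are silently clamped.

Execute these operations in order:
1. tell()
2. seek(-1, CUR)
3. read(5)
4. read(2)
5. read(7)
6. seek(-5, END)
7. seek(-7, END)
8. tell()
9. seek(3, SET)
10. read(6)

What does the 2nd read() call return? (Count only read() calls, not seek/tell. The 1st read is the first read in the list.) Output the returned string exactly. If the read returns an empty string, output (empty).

Answer: 3I

Derivation:
After 1 (tell()): offset=0
After 2 (seek(-1, CUR)): offset=0
After 3 (read(5)): returned 'TLPP7', offset=5
After 4 (read(2)): returned '3I', offset=7
After 5 (read(7)): returned 'HCXAM0S', offset=14
After 6 (seek(-5, END)): offset=15
After 7 (seek(-7, END)): offset=13
After 8 (tell()): offset=13
After 9 (seek(3, SET)): offset=3
After 10 (read(6)): returned 'P73IHC', offset=9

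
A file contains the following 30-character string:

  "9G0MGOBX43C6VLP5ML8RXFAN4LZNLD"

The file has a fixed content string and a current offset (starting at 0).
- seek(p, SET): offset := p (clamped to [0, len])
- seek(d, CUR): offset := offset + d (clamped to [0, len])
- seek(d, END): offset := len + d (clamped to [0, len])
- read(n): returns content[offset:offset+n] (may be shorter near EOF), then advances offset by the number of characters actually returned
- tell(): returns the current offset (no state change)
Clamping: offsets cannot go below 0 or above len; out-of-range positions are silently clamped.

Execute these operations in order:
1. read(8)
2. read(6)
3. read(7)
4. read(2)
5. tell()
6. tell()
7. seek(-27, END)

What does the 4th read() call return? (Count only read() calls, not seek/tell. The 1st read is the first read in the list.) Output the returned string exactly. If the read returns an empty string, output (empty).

Answer: FA

Derivation:
After 1 (read(8)): returned '9G0MGOBX', offset=8
After 2 (read(6)): returned '43C6VL', offset=14
After 3 (read(7)): returned 'P5ML8RX', offset=21
After 4 (read(2)): returned 'FA', offset=23
After 5 (tell()): offset=23
After 6 (tell()): offset=23
After 7 (seek(-27, END)): offset=3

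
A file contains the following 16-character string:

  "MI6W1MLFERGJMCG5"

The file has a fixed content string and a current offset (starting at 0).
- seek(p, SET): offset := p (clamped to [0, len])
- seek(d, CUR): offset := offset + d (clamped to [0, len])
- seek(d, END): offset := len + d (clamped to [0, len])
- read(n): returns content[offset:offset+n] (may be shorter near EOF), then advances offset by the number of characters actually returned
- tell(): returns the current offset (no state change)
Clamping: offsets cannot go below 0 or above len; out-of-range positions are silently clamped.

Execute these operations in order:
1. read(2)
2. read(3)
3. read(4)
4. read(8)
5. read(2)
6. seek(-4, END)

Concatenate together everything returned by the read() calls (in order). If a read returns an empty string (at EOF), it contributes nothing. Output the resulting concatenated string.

Answer: MI6W1MLFERGJMCG5

Derivation:
After 1 (read(2)): returned 'MI', offset=2
After 2 (read(3)): returned '6W1', offset=5
After 3 (read(4)): returned 'MLFE', offset=9
After 4 (read(8)): returned 'RGJMCG5', offset=16
After 5 (read(2)): returned '', offset=16
After 6 (seek(-4, END)): offset=12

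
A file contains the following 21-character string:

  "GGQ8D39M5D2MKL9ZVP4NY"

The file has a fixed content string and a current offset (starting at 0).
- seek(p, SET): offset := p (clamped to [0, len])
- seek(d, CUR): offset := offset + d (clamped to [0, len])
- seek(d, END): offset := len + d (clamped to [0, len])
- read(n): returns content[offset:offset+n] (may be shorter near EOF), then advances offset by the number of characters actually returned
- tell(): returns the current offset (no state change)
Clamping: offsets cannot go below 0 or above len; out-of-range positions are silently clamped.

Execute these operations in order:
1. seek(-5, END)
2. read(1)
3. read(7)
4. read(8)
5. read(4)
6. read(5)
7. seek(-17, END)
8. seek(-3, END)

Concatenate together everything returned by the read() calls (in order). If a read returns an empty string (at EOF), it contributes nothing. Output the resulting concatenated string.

Answer: VP4NY

Derivation:
After 1 (seek(-5, END)): offset=16
After 2 (read(1)): returned 'V', offset=17
After 3 (read(7)): returned 'P4NY', offset=21
After 4 (read(8)): returned '', offset=21
After 5 (read(4)): returned '', offset=21
After 6 (read(5)): returned '', offset=21
After 7 (seek(-17, END)): offset=4
After 8 (seek(-3, END)): offset=18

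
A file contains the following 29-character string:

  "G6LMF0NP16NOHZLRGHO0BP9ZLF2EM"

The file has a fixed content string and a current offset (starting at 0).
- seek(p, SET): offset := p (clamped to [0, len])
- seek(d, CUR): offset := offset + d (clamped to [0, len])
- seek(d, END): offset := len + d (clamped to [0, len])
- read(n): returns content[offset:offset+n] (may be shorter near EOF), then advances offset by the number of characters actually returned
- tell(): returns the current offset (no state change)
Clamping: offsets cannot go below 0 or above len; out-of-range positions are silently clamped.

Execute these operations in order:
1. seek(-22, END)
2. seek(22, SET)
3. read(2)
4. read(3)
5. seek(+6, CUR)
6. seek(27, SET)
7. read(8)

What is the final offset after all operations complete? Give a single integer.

Answer: 29

Derivation:
After 1 (seek(-22, END)): offset=7
After 2 (seek(22, SET)): offset=22
After 3 (read(2)): returned '9Z', offset=24
After 4 (read(3)): returned 'LF2', offset=27
After 5 (seek(+6, CUR)): offset=29
After 6 (seek(27, SET)): offset=27
After 7 (read(8)): returned 'EM', offset=29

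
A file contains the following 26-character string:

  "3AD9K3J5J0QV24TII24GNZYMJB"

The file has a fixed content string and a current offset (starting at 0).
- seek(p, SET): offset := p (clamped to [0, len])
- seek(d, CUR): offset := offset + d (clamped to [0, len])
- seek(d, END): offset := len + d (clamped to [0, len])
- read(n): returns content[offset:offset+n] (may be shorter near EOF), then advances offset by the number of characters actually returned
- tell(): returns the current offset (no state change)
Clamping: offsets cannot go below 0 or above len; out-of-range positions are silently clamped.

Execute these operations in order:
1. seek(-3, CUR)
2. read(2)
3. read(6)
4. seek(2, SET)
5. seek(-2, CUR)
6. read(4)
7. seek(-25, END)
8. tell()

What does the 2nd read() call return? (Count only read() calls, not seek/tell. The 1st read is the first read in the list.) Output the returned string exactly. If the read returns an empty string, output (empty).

Answer: D9K3J5

Derivation:
After 1 (seek(-3, CUR)): offset=0
After 2 (read(2)): returned '3A', offset=2
After 3 (read(6)): returned 'D9K3J5', offset=8
After 4 (seek(2, SET)): offset=2
After 5 (seek(-2, CUR)): offset=0
After 6 (read(4)): returned '3AD9', offset=4
After 7 (seek(-25, END)): offset=1
After 8 (tell()): offset=1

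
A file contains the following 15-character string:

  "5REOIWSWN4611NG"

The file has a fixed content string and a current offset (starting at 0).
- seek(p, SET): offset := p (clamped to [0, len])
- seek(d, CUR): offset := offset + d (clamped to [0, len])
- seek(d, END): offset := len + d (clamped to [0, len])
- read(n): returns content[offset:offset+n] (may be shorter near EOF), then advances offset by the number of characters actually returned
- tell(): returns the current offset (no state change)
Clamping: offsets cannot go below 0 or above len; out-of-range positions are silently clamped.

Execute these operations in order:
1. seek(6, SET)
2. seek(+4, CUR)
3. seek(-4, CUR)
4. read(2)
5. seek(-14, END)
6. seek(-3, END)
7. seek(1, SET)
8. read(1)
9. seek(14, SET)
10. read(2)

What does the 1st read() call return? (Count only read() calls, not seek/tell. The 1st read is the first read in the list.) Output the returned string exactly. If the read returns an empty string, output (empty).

After 1 (seek(6, SET)): offset=6
After 2 (seek(+4, CUR)): offset=10
After 3 (seek(-4, CUR)): offset=6
After 4 (read(2)): returned 'SW', offset=8
After 5 (seek(-14, END)): offset=1
After 6 (seek(-3, END)): offset=12
After 7 (seek(1, SET)): offset=1
After 8 (read(1)): returned 'R', offset=2
After 9 (seek(14, SET)): offset=14
After 10 (read(2)): returned 'G', offset=15

Answer: SW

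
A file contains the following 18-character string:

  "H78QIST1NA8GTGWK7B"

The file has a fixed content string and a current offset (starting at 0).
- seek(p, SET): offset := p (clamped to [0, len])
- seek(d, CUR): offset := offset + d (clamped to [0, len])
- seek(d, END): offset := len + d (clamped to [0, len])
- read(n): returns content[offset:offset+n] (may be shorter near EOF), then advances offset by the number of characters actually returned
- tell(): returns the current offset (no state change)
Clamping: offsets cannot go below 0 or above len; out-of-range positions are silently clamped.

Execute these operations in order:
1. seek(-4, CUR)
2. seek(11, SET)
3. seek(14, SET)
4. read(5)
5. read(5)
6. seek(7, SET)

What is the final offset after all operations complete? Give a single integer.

After 1 (seek(-4, CUR)): offset=0
After 2 (seek(11, SET)): offset=11
After 3 (seek(14, SET)): offset=14
After 4 (read(5)): returned 'WK7B', offset=18
After 5 (read(5)): returned '', offset=18
After 6 (seek(7, SET)): offset=7

Answer: 7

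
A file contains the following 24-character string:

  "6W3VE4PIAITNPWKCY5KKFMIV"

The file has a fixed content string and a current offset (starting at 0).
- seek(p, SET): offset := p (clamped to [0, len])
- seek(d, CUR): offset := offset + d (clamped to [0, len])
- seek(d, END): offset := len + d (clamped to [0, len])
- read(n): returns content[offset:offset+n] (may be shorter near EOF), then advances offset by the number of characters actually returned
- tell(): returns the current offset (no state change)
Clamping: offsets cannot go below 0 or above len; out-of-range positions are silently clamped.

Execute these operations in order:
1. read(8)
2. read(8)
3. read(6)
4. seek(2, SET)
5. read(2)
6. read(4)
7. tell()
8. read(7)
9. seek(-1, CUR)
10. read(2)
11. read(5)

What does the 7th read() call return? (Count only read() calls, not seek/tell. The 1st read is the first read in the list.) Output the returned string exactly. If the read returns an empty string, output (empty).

Answer: KC

Derivation:
After 1 (read(8)): returned '6W3VE4PI', offset=8
After 2 (read(8)): returned 'AITNPWKC', offset=16
After 3 (read(6)): returned 'Y5KKFM', offset=22
After 4 (seek(2, SET)): offset=2
After 5 (read(2)): returned '3V', offset=4
After 6 (read(4)): returned 'E4PI', offset=8
After 7 (tell()): offset=8
After 8 (read(7)): returned 'AITNPWK', offset=15
After 9 (seek(-1, CUR)): offset=14
After 10 (read(2)): returned 'KC', offset=16
After 11 (read(5)): returned 'Y5KKF', offset=21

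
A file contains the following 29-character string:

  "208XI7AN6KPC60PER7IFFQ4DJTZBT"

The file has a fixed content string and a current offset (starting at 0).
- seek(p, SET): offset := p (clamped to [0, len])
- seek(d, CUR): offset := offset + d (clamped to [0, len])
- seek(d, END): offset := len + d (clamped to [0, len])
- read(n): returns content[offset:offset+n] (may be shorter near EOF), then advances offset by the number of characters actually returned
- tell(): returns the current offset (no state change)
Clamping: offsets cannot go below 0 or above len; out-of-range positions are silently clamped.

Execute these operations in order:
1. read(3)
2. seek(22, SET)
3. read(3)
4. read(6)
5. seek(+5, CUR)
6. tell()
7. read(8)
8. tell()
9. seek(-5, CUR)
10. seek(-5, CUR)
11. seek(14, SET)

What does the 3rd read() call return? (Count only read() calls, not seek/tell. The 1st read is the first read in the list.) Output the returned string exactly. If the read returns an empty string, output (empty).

Answer: TZBT

Derivation:
After 1 (read(3)): returned '208', offset=3
After 2 (seek(22, SET)): offset=22
After 3 (read(3)): returned '4DJ', offset=25
After 4 (read(6)): returned 'TZBT', offset=29
After 5 (seek(+5, CUR)): offset=29
After 6 (tell()): offset=29
After 7 (read(8)): returned '', offset=29
After 8 (tell()): offset=29
After 9 (seek(-5, CUR)): offset=24
After 10 (seek(-5, CUR)): offset=19
After 11 (seek(14, SET)): offset=14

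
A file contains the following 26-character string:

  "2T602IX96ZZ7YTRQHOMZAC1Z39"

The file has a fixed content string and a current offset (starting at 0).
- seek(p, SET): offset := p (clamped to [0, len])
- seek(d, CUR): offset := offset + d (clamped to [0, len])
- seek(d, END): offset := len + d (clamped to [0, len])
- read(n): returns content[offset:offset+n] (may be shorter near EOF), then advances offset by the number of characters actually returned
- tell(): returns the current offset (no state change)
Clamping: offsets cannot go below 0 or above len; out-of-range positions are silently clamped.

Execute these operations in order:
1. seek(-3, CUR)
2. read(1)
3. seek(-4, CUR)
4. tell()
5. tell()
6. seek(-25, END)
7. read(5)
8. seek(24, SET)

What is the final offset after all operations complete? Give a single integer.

After 1 (seek(-3, CUR)): offset=0
After 2 (read(1)): returned '2', offset=1
After 3 (seek(-4, CUR)): offset=0
After 4 (tell()): offset=0
After 5 (tell()): offset=0
After 6 (seek(-25, END)): offset=1
After 7 (read(5)): returned 'T602I', offset=6
After 8 (seek(24, SET)): offset=24

Answer: 24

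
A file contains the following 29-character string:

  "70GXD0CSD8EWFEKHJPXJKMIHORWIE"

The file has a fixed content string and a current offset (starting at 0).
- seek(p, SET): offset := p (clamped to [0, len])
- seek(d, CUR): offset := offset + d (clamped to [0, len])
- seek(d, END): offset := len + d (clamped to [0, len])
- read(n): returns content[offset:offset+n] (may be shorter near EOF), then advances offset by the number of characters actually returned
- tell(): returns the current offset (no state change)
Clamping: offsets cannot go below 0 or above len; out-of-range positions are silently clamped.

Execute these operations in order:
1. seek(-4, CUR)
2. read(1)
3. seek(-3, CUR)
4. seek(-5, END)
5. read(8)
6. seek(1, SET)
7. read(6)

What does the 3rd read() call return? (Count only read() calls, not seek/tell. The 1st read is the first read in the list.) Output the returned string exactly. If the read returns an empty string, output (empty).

After 1 (seek(-4, CUR)): offset=0
After 2 (read(1)): returned '7', offset=1
After 3 (seek(-3, CUR)): offset=0
After 4 (seek(-5, END)): offset=24
After 5 (read(8)): returned 'ORWIE', offset=29
After 6 (seek(1, SET)): offset=1
After 7 (read(6)): returned '0GXD0C', offset=7

Answer: 0GXD0C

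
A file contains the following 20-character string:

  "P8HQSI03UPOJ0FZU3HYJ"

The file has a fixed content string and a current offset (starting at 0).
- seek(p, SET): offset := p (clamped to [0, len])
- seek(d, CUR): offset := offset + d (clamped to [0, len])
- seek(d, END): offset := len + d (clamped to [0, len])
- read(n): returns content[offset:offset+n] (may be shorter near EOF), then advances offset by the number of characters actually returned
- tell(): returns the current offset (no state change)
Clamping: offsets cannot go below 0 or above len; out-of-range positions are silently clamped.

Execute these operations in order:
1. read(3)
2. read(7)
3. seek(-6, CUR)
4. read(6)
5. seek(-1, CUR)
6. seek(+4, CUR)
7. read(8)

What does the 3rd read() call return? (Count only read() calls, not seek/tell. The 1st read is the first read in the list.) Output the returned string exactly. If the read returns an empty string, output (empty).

After 1 (read(3)): returned 'P8H', offset=3
After 2 (read(7)): returned 'QSI03UP', offset=10
After 3 (seek(-6, CUR)): offset=4
After 4 (read(6)): returned 'SI03UP', offset=10
After 5 (seek(-1, CUR)): offset=9
After 6 (seek(+4, CUR)): offset=13
After 7 (read(8)): returned 'FZU3HYJ', offset=20

Answer: SI03UP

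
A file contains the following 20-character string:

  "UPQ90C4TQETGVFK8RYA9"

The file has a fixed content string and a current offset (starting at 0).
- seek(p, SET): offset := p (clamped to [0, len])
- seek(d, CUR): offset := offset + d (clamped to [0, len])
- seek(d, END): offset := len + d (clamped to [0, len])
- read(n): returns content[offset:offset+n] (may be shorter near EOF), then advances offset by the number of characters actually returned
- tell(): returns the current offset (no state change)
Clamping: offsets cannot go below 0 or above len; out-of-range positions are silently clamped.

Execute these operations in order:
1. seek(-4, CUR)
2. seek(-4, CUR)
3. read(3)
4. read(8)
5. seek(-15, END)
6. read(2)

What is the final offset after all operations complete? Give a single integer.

After 1 (seek(-4, CUR)): offset=0
After 2 (seek(-4, CUR)): offset=0
After 3 (read(3)): returned 'UPQ', offset=3
After 4 (read(8)): returned '90C4TQET', offset=11
After 5 (seek(-15, END)): offset=5
After 6 (read(2)): returned 'C4', offset=7

Answer: 7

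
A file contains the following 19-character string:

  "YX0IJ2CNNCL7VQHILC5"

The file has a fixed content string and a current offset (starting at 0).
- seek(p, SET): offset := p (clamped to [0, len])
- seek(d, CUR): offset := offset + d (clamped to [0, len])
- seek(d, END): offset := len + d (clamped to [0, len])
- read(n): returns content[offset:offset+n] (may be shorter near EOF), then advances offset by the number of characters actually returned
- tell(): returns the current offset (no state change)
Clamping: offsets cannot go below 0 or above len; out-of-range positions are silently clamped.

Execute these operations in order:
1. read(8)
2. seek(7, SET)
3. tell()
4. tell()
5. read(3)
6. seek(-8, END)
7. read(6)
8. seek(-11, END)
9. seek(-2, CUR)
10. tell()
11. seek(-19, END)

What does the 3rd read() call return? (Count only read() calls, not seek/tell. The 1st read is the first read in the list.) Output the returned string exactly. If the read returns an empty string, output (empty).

Answer: 7VQHIL

Derivation:
After 1 (read(8)): returned 'YX0IJ2CN', offset=8
After 2 (seek(7, SET)): offset=7
After 3 (tell()): offset=7
After 4 (tell()): offset=7
After 5 (read(3)): returned 'NNC', offset=10
After 6 (seek(-8, END)): offset=11
After 7 (read(6)): returned '7VQHIL', offset=17
After 8 (seek(-11, END)): offset=8
After 9 (seek(-2, CUR)): offset=6
After 10 (tell()): offset=6
After 11 (seek(-19, END)): offset=0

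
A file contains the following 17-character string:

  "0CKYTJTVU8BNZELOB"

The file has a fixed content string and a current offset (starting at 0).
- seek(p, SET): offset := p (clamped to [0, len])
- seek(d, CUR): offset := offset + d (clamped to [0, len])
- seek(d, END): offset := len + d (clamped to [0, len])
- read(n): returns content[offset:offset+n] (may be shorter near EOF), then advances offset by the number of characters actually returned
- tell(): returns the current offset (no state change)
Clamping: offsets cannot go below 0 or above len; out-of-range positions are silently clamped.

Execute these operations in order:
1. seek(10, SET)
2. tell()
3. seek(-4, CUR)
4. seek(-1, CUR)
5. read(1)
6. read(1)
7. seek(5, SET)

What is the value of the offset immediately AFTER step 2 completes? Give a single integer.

After 1 (seek(10, SET)): offset=10
After 2 (tell()): offset=10

Answer: 10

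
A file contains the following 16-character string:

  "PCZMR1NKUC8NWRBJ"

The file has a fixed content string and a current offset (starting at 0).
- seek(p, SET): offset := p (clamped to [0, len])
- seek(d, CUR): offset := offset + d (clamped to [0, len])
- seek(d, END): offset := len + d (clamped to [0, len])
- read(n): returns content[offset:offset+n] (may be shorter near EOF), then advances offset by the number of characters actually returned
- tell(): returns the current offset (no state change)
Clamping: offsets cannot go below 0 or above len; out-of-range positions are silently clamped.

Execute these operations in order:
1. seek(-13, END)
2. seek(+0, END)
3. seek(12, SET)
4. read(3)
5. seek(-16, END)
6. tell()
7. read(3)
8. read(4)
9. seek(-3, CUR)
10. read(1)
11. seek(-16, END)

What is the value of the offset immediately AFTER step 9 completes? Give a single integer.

After 1 (seek(-13, END)): offset=3
After 2 (seek(+0, END)): offset=16
After 3 (seek(12, SET)): offset=12
After 4 (read(3)): returned 'WRB', offset=15
After 5 (seek(-16, END)): offset=0
After 6 (tell()): offset=0
After 7 (read(3)): returned 'PCZ', offset=3
After 8 (read(4)): returned 'MR1N', offset=7
After 9 (seek(-3, CUR)): offset=4

Answer: 4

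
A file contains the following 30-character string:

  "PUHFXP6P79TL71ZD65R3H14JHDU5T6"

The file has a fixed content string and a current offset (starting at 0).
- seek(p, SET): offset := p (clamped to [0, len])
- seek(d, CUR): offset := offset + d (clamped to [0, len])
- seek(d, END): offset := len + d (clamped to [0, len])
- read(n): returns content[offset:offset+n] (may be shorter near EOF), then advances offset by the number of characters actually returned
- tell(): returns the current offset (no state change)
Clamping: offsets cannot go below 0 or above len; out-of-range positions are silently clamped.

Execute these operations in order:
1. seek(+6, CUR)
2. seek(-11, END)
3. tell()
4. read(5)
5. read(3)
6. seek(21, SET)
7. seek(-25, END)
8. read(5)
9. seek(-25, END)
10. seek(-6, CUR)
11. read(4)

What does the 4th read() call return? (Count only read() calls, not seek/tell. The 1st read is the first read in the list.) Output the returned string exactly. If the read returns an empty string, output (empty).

After 1 (seek(+6, CUR)): offset=6
After 2 (seek(-11, END)): offset=19
After 3 (tell()): offset=19
After 4 (read(5)): returned '3H14J', offset=24
After 5 (read(3)): returned 'HDU', offset=27
After 6 (seek(21, SET)): offset=21
After 7 (seek(-25, END)): offset=5
After 8 (read(5)): returned 'P6P79', offset=10
After 9 (seek(-25, END)): offset=5
After 10 (seek(-6, CUR)): offset=0
After 11 (read(4)): returned 'PUHF', offset=4

Answer: PUHF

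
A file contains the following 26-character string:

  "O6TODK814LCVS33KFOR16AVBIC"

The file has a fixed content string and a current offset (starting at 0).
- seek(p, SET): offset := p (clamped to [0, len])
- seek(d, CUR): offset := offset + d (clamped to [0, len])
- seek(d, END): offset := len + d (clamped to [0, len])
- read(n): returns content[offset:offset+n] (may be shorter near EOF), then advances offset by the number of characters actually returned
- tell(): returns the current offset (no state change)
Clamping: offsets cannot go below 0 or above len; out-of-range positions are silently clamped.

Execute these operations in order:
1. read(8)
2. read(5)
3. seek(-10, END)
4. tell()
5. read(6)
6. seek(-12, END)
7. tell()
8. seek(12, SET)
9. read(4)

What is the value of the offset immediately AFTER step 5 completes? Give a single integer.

Answer: 22

Derivation:
After 1 (read(8)): returned 'O6TODK81', offset=8
After 2 (read(5)): returned '4LCVS', offset=13
After 3 (seek(-10, END)): offset=16
After 4 (tell()): offset=16
After 5 (read(6)): returned 'FOR16A', offset=22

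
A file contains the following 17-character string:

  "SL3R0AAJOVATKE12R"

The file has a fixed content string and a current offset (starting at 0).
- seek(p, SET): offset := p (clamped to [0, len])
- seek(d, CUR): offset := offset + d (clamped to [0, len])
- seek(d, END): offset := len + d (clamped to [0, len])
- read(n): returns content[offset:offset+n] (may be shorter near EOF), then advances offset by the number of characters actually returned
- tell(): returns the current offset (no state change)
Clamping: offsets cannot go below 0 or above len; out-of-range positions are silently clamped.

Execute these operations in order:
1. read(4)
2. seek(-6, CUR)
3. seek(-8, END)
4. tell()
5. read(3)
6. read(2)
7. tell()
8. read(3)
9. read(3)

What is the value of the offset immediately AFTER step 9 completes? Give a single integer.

Answer: 17

Derivation:
After 1 (read(4)): returned 'SL3R', offset=4
After 2 (seek(-6, CUR)): offset=0
After 3 (seek(-8, END)): offset=9
After 4 (tell()): offset=9
After 5 (read(3)): returned 'VAT', offset=12
After 6 (read(2)): returned 'KE', offset=14
After 7 (tell()): offset=14
After 8 (read(3)): returned '12R', offset=17
After 9 (read(3)): returned '', offset=17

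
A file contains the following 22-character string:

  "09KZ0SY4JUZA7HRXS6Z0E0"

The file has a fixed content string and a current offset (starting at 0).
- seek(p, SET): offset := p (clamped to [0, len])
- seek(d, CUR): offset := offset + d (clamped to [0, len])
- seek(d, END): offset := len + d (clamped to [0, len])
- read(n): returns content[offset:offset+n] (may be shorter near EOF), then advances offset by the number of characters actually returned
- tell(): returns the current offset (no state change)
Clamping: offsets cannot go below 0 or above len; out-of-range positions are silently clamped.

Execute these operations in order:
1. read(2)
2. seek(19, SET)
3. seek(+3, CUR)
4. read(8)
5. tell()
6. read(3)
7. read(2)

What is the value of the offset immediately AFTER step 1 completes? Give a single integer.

After 1 (read(2)): returned '09', offset=2

Answer: 2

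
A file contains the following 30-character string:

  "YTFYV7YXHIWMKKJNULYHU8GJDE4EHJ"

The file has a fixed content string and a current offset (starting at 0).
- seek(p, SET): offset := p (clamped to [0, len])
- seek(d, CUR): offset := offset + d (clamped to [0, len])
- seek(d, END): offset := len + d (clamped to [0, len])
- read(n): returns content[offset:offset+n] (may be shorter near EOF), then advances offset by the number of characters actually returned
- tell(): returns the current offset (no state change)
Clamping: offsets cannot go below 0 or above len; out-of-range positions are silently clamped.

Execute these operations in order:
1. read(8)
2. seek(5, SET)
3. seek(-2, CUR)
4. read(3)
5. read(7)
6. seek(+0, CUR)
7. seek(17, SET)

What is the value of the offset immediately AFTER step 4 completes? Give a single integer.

After 1 (read(8)): returned 'YTFYV7YX', offset=8
After 2 (seek(5, SET)): offset=5
After 3 (seek(-2, CUR)): offset=3
After 4 (read(3)): returned 'YV7', offset=6

Answer: 6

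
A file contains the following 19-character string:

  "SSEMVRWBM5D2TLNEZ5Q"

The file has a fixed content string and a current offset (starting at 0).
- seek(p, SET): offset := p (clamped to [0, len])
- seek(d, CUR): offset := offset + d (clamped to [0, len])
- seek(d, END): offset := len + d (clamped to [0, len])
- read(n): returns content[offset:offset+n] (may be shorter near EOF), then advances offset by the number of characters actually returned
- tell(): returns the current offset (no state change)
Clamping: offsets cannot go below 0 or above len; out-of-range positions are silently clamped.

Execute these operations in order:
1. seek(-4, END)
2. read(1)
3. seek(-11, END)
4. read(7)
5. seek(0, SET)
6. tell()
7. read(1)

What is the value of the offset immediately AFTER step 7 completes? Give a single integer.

Answer: 1

Derivation:
After 1 (seek(-4, END)): offset=15
After 2 (read(1)): returned 'E', offset=16
After 3 (seek(-11, END)): offset=8
After 4 (read(7)): returned 'M5D2TLN', offset=15
After 5 (seek(0, SET)): offset=0
After 6 (tell()): offset=0
After 7 (read(1)): returned 'S', offset=1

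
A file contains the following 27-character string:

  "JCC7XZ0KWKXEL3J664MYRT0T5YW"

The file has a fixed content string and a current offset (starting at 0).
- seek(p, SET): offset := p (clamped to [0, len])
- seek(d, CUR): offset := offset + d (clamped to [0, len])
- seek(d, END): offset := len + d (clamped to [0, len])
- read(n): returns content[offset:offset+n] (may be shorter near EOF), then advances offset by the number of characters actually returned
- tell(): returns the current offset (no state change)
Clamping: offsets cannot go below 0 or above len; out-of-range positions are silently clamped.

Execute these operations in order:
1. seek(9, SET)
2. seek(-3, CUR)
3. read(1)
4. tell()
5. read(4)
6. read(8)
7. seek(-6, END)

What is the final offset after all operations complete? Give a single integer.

Answer: 21

Derivation:
After 1 (seek(9, SET)): offset=9
After 2 (seek(-3, CUR)): offset=6
After 3 (read(1)): returned '0', offset=7
After 4 (tell()): offset=7
After 5 (read(4)): returned 'KWKX', offset=11
After 6 (read(8)): returned 'EL3J664M', offset=19
After 7 (seek(-6, END)): offset=21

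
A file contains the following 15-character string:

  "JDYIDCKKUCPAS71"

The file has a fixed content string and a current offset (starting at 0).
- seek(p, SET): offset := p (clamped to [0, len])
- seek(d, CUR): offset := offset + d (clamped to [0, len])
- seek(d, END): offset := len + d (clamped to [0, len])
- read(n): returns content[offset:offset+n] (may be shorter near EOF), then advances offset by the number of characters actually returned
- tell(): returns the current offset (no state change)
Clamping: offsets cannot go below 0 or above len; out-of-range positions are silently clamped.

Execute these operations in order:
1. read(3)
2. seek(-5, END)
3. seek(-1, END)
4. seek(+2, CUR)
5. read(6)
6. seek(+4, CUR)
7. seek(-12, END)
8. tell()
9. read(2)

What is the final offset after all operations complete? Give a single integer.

After 1 (read(3)): returned 'JDY', offset=3
After 2 (seek(-5, END)): offset=10
After 3 (seek(-1, END)): offset=14
After 4 (seek(+2, CUR)): offset=15
After 5 (read(6)): returned '', offset=15
After 6 (seek(+4, CUR)): offset=15
After 7 (seek(-12, END)): offset=3
After 8 (tell()): offset=3
After 9 (read(2)): returned 'ID', offset=5

Answer: 5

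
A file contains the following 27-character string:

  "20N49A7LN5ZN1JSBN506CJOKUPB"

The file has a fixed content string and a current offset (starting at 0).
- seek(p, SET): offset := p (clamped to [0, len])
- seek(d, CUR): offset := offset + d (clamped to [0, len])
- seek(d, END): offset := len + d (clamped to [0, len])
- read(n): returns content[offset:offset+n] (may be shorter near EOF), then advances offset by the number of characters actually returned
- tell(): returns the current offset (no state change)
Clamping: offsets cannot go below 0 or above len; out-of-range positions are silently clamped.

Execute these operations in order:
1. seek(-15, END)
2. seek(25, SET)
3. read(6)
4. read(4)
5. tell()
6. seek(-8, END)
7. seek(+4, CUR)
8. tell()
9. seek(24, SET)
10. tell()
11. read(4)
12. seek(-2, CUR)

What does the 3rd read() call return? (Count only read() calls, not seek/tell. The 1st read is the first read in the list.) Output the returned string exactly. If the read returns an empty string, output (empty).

After 1 (seek(-15, END)): offset=12
After 2 (seek(25, SET)): offset=25
After 3 (read(6)): returned 'PB', offset=27
After 4 (read(4)): returned '', offset=27
After 5 (tell()): offset=27
After 6 (seek(-8, END)): offset=19
After 7 (seek(+4, CUR)): offset=23
After 8 (tell()): offset=23
After 9 (seek(24, SET)): offset=24
After 10 (tell()): offset=24
After 11 (read(4)): returned 'UPB', offset=27
After 12 (seek(-2, CUR)): offset=25

Answer: UPB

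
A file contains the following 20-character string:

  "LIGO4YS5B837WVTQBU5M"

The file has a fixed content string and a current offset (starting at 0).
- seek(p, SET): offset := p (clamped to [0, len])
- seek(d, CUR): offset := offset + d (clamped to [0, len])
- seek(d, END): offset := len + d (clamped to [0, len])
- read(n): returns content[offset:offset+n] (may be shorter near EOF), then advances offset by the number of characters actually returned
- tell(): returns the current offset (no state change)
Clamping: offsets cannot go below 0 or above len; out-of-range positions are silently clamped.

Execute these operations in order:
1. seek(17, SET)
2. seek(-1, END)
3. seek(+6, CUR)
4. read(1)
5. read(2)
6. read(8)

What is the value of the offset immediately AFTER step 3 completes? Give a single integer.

Answer: 20

Derivation:
After 1 (seek(17, SET)): offset=17
After 2 (seek(-1, END)): offset=19
After 3 (seek(+6, CUR)): offset=20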